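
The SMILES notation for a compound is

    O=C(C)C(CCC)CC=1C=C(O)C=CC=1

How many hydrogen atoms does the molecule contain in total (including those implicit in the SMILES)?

Walk through each heavy atom and fill implicit hydrogens from standard valence (C 4, N 3, O 2, S 2, halogen 1):
  atom 1: O, bond orders sum to 2 (valence 2) → 0 H
  atom 2: C, bond orders sum to 4 (valence 4) → 0 H
  atom 3: C, bond orders sum to 1 (valence 4) → 3 H
  atom 4: C, bond orders sum to 3 (valence 4) → 1 H
  atom 5: C, bond orders sum to 2 (valence 4) → 2 H
  atom 6: C, bond orders sum to 2 (valence 4) → 2 H
  atom 7: C, bond orders sum to 1 (valence 4) → 3 H
  atom 8: C, bond orders sum to 2 (valence 4) → 2 H
  atom 9: C, bond orders sum to 4 (valence 4) → 0 H
  atom 10: C, bond orders sum to 3 (valence 4) → 1 H
  atom 11: C, bond orders sum to 4 (valence 4) → 0 H
  atom 12: O, bond orders sum to 1 (valence 2) → 1 H
  atom 13: C, bond orders sum to 3 (valence 4) → 1 H
  atom 14: C, bond orders sum to 3 (valence 4) → 1 H
  atom 15: C, bond orders sum to 3 (valence 4) → 1 H
Total hydrogens: 18.

18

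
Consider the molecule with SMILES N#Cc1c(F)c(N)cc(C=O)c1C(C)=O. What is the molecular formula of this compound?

C10H7FN2O2

Walk through each heavy atom and fill implicit hydrogens from standard valence (C 4, N 3, O 2, S 2, halogen 1); for lowercase aromatic atoms, an aromatic c carries 1 H when it has two neighbours and 0 H with three, and aromatic n carries 0 H:
  atom 1: N, bond orders sum to 3 (valence 3) → 0 H
  atom 2: C, bond orders sum to 4 (valence 4) → 0 H
  atom 3: aromatic c, 3 neighbours → 0 H
  atom 4: aromatic c, 3 neighbours → 0 H
  atom 5: F (halogen, monovalent) → 0 H
  atom 6: aromatic c, 3 neighbours → 0 H
  atom 7: N, bond orders sum to 1 (valence 3) → 2 H
  atom 8: aromatic c, 2 neighbours → 1 H
  atom 9: aromatic c, 3 neighbours → 0 H
  atom 10: C, bond orders sum to 3 (valence 4) → 1 H
  atom 11: O, bond orders sum to 2 (valence 2) → 0 H
  atom 12: aromatic c, 3 neighbours → 0 H
  atom 13: C, bond orders sum to 4 (valence 4) → 0 H
  atom 14: C, bond orders sum to 1 (valence 4) → 3 H
  atom 15: O, bond orders sum to 2 (valence 2) → 0 H
Totals → C:10, H:7, F:1, N:2, O:2.
In Hill order: C10H7FN2O2.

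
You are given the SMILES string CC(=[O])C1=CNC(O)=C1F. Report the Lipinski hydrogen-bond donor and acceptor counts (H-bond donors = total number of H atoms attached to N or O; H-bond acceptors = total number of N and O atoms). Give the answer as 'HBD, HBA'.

2, 3

Donors: find every N or O and count the H atoms it carries.
  atom 3 (O): bond orders sum to 2 → 0 H
  atom 6 (N): bond orders sum to 2 → 1 H
  atom 8 (O): bond orders sum to 1 → 1 H
Lipinski HBD = 2.
Acceptors: N atoms = 1, O atoms = 2 → HBA = 3.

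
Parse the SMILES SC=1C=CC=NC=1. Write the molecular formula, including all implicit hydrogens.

C5H5NS

Walk through each heavy atom and fill implicit hydrogens from standard valence (C 4, N 3, O 2, S 2, halogen 1):
  atom 1: S, bond orders sum to 1 (valence 2) → 1 H
  atom 2: C, bond orders sum to 4 (valence 4) → 0 H
  atom 3: C, bond orders sum to 3 (valence 4) → 1 H
  atom 4: C, bond orders sum to 3 (valence 4) → 1 H
  atom 5: C, bond orders sum to 3 (valence 4) → 1 H
  atom 6: N, bond orders sum to 3 (valence 3) → 0 H
  atom 7: C, bond orders sum to 3 (valence 4) → 1 H
Totals → C:5, H:5, N:1, S:1.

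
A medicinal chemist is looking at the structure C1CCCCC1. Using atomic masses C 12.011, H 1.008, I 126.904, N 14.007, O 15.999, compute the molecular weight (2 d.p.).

84.16 g/mol

First, the molecular formula is C6H12 (counting implicit H from valence).
  C: 6 × 12.011 = 72.066
  H: 12 × 1.008 = 12.096
Sum: 6×12.011 + 12×1.008 = 84.162 → 84.16 g/mol.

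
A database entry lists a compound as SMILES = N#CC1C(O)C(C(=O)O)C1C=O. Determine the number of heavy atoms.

12

Every atom symbol written in the SMILES (organic subset) is one heavy atom; implicit H are not written.
Heavy atoms by element → C:7, N:1, O:4.
Total: 12.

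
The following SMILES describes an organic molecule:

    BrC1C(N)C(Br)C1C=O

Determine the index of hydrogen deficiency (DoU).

2

Degree of unsaturation = (number of rings) + (number of π bonds).
Ring closures in the SMILES: 1.
π bonds: 1 double bond (each 1 DoU) → 1 DoU from unsaturation.
Total DoU = 1 + 1 = 2.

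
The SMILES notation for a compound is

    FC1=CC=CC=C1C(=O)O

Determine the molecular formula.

C7H5FO2

Walk through each heavy atom and fill implicit hydrogens from standard valence (C 4, N 3, O 2, S 2, halogen 1):
  atom 1: F (halogen, monovalent) → 0 H
  atom 2: C, bond orders sum to 4 (valence 4) → 0 H
  atom 3: C, bond orders sum to 3 (valence 4) → 1 H
  atom 4: C, bond orders sum to 3 (valence 4) → 1 H
  atom 5: C, bond orders sum to 3 (valence 4) → 1 H
  atom 6: C, bond orders sum to 3 (valence 4) → 1 H
  atom 7: C, bond orders sum to 4 (valence 4) → 0 H
  atom 8: C, bond orders sum to 4 (valence 4) → 0 H
  atom 9: O, bond orders sum to 2 (valence 2) → 0 H
  atom 10: O, bond orders sum to 1 (valence 2) → 1 H
Totals → C:7, H:5, F:1, O:2.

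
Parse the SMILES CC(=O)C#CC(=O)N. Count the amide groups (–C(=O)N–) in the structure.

1

The amide motif appears at heavy-atom position 6 in the SMILES.
Other groups present: 1 alkyne, 1 ketone.
Amide count: 1.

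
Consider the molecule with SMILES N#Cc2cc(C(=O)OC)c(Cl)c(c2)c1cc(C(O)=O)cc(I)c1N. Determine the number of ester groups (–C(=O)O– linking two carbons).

The ester motif appears at heavy-atom position 6 in the SMILES.
Other groups present: 1 carboxylic acid, 1 nitrile, 1 primary amine.
Ester count: 1.

1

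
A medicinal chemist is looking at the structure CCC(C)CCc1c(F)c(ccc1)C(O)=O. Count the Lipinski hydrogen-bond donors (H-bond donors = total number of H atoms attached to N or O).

1

Donors: find every N or O and count the H atoms it carries.
  atom 15 (O): bond orders sum to 1 → 1 H
  atom 16 (O): bond orders sum to 2 → 0 H
Lipinski HBD = 1.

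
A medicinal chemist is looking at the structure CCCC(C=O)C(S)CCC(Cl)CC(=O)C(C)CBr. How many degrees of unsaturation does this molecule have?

2

Degree of unsaturation = (number of rings) + (number of π bonds).
Ring closures in the SMILES: 0.
π bonds: 2 double bonds (each 1 DoU) → 2 DoU from unsaturation.
Total DoU = 0 + 2 = 2.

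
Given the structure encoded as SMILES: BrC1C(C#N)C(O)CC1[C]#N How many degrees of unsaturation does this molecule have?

5

Degree of unsaturation = (number of rings) + (number of π bonds).
Ring closures in the SMILES: 1.
π bonds: 2 triple bonds (each 2 DoU) → 4 DoU from unsaturation.
Total DoU = 1 + 4 = 5.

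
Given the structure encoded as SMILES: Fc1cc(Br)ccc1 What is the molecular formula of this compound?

Walk through each heavy atom and fill implicit hydrogens from standard valence (C 4, N 3, O 2, S 2, halogen 1); for lowercase aromatic atoms, an aromatic c carries 1 H when it has two neighbours and 0 H with three, and aromatic n carries 0 H:
  atom 1: F (halogen, monovalent) → 0 H
  atom 2: aromatic c, 3 neighbours → 0 H
  atom 3: aromatic c, 2 neighbours → 1 H
  atom 4: aromatic c, 3 neighbours → 0 H
  atom 5: Br (halogen, monovalent) → 0 H
  atom 6: aromatic c, 2 neighbours → 1 H
  atom 7: aromatic c, 2 neighbours → 1 H
  atom 8: aromatic c, 2 neighbours → 1 H
Totals → C:6, H:4, Br:1, F:1.

C6H4BrF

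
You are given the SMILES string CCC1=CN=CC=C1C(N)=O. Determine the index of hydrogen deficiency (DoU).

Degree of unsaturation = (number of rings) + (number of π bonds).
Ring closures in the SMILES: 1.
π bonds: 4 double bonds (each 1 DoU) → 4 DoU from unsaturation.
Total DoU = 1 + 4 = 5.

5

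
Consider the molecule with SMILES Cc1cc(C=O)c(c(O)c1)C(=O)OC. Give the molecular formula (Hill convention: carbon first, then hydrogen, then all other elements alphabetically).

Walk through each heavy atom and fill implicit hydrogens from standard valence (C 4, N 3, O 2, S 2, halogen 1); for lowercase aromatic atoms, an aromatic c carries 1 H when it has two neighbours and 0 H with three, and aromatic n carries 0 H:
  atom 1: C, bond orders sum to 1 (valence 4) → 3 H
  atom 2: aromatic c, 3 neighbours → 0 H
  atom 3: aromatic c, 2 neighbours → 1 H
  atom 4: aromatic c, 3 neighbours → 0 H
  atom 5: C, bond orders sum to 3 (valence 4) → 1 H
  atom 6: O, bond orders sum to 2 (valence 2) → 0 H
  atom 7: aromatic c, 3 neighbours → 0 H
  atom 8: aromatic c, 3 neighbours → 0 H
  atom 9: O, bond orders sum to 1 (valence 2) → 1 H
  atom 10: aromatic c, 2 neighbours → 1 H
  atom 11: C, bond orders sum to 4 (valence 4) → 0 H
  atom 12: O, bond orders sum to 2 (valence 2) → 0 H
  atom 13: O, bond orders sum to 2 (valence 2) → 0 H
  atom 14: C, bond orders sum to 1 (valence 4) → 3 H
Totals → C:10, H:10, O:4.

C10H10O4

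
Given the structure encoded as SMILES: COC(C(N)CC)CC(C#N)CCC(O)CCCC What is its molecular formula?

C15H30N2O2

Walk through each heavy atom and fill implicit hydrogens from standard valence (C 4, N 3, O 2, S 2, halogen 1):
  atom 1: C, bond orders sum to 1 (valence 4) → 3 H
  atom 2: O, bond orders sum to 2 (valence 2) → 0 H
  atom 3: C, bond orders sum to 3 (valence 4) → 1 H
  atom 4: C, bond orders sum to 3 (valence 4) → 1 H
  atom 5: N, bond orders sum to 1 (valence 3) → 2 H
  atom 6: C, bond orders sum to 2 (valence 4) → 2 H
  atom 7: C, bond orders sum to 1 (valence 4) → 3 H
  atom 8: C, bond orders sum to 2 (valence 4) → 2 H
  atom 9: C, bond orders sum to 3 (valence 4) → 1 H
  atom 10: C, bond orders sum to 4 (valence 4) → 0 H
  atom 11: N, bond orders sum to 3 (valence 3) → 0 H
  atom 12: C, bond orders sum to 2 (valence 4) → 2 H
  atom 13: C, bond orders sum to 2 (valence 4) → 2 H
  atom 14: C, bond orders sum to 3 (valence 4) → 1 H
  atom 15: O, bond orders sum to 1 (valence 2) → 1 H
  atom 16: C, bond orders sum to 2 (valence 4) → 2 H
  atom 17: C, bond orders sum to 2 (valence 4) → 2 H
  atom 18: C, bond orders sum to 2 (valence 4) → 2 H
  atom 19: C, bond orders sum to 1 (valence 4) → 3 H
Totals → C:15, H:30, N:2, O:2.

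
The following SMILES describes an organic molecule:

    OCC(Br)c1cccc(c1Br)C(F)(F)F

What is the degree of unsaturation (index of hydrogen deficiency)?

4

Molecular formula: C9H7Br2F3O.
DoU = (2C + 2 + N − H − X) / 2, where X is the halogen count and O/S are ignored.
    = (2·9 + 2 + 0 − 7 − 5) / 2 = 8 / 2 = 4.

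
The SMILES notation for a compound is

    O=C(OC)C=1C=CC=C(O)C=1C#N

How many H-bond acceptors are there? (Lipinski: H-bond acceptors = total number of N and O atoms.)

N atoms: 1; O atoms: 3.
Lipinski HBA = 1 + 3 = 4.

4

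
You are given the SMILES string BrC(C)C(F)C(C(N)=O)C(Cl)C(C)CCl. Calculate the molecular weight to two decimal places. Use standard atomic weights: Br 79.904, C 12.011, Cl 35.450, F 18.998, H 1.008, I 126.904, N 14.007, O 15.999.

First, the molecular formula is C9H15BrCl2FNO (counting implicit H from valence).
  Br: 1 × 79.904 = 79.904
  C: 9 × 12.011 = 108.099
  Cl: 2 × 35.450 = 70.900
  F: 1 × 18.998 = 18.998
  H: 15 × 1.008 = 15.120
  N: 1 × 14.007 = 14.007
  O: 1 × 15.999 = 15.999
Sum: 1×79.904 + 9×12.011 + 2×35.450 + 1×18.998 + 15×1.008 + 1×14.007 + 1×15.999 = 323.027 → 323.03 g/mol.

323.03 g/mol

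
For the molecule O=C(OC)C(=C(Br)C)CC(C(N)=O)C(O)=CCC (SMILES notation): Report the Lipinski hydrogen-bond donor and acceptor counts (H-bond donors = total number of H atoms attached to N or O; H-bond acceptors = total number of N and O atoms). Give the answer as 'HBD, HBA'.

Donors: find every N or O and count the H atoms it carries.
  atom 1 (O): bond orders sum to 2 → 0 H
  atom 3 (O): bond orders sum to 2 → 0 H
  atom 12 (N): bond orders sum to 1 → 2 H
  atom 13 (O): bond orders sum to 2 → 0 H
  atom 15 (O): bond orders sum to 1 → 1 H
Lipinski HBD = 3.
Acceptors: N atoms = 1, O atoms = 4 → HBA = 5.

3, 5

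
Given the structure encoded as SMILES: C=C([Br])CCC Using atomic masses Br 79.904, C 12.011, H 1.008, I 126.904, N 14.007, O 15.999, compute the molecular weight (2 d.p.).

149.03 g/mol

First, the molecular formula is C5H9Br (counting implicit H from valence).
  Br: 1 × 79.904 = 79.904
  C: 5 × 12.011 = 60.055
  H: 9 × 1.008 = 9.072
Sum: 1×79.904 + 5×12.011 + 9×1.008 = 149.031 → 149.03 g/mol.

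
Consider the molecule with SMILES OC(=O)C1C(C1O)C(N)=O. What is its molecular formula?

Walk through each heavy atom and fill implicit hydrogens from standard valence (C 4, N 3, O 2, S 2, halogen 1):
  atom 1: O, bond orders sum to 1 (valence 2) → 1 H
  atom 2: C, bond orders sum to 4 (valence 4) → 0 H
  atom 3: O, bond orders sum to 2 (valence 2) → 0 H
  atom 4: C, bond orders sum to 3 (valence 4) → 1 H
  atom 5: C, bond orders sum to 3 (valence 4) → 1 H
  atom 6: C, bond orders sum to 3 (valence 4) → 1 H
  atom 7: O, bond orders sum to 1 (valence 2) → 1 H
  atom 8: C, bond orders sum to 4 (valence 4) → 0 H
  atom 9: N, bond orders sum to 1 (valence 3) → 2 H
  atom 10: O, bond orders sum to 2 (valence 2) → 0 H
Totals → C:5, H:7, N:1, O:4.
In Hill order: C5H7NO4.

C5H7NO4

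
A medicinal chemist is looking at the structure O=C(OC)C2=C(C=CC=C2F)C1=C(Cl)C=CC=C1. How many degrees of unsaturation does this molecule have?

9

Molecular formula: C14H10ClFO2.
DoU = (2C + 2 + N − H − X) / 2, where X is the halogen count and O/S are ignored.
    = (2·14 + 2 + 0 − 10 − 2) / 2 = 18 / 2 = 9.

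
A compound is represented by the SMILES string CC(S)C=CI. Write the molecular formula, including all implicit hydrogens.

Walk through each heavy atom and fill implicit hydrogens from standard valence (C 4, N 3, O 2, S 2, halogen 1):
  atom 1: C, bond orders sum to 1 (valence 4) → 3 H
  atom 2: C, bond orders sum to 3 (valence 4) → 1 H
  atom 3: S, bond orders sum to 1 (valence 2) → 1 H
  atom 4: C, bond orders sum to 3 (valence 4) → 1 H
  atom 5: C, bond orders sum to 3 (valence 4) → 1 H
  atom 6: I (halogen, monovalent) → 0 H
Totals → C:4, H:7, I:1, S:1.

C4H7IS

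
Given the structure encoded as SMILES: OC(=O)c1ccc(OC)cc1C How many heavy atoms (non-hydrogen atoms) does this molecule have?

Every atom symbol written in the SMILES (organic subset) is one heavy atom; implicit H are not written.
Heavy atoms by element → C:9, O:3.
Total: 12.

12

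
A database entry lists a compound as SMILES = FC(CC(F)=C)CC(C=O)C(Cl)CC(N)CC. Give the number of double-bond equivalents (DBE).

Degree of unsaturation = (number of rings) + (number of π bonds).
Ring closures in the SMILES: 0.
π bonds: 2 double bonds (each 1 DoU) → 2 DoU from unsaturation.
Total DoU = 0 + 2 = 2.

2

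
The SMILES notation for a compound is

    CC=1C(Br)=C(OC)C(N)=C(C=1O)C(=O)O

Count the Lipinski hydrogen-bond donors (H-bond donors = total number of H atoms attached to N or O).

Donors: find every N or O and count the H atoms it carries.
  atom 6 (O): bond orders sum to 2 → 0 H
  atom 9 (N): bond orders sum to 1 → 2 H
  atom 12 (O): bond orders sum to 1 → 1 H
  atom 14 (O): bond orders sum to 2 → 0 H
  atom 15 (O): bond orders sum to 1 → 1 H
Lipinski HBD = 4.

4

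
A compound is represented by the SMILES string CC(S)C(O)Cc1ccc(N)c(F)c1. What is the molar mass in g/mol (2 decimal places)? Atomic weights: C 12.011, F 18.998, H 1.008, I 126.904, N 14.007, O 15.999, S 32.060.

215.29 g/mol

First, the molecular formula is C10H14FNOS (counting implicit H from valence).
  C: 10 × 12.011 = 120.110
  F: 1 × 18.998 = 18.998
  H: 14 × 1.008 = 14.112
  N: 1 × 14.007 = 14.007
  O: 1 × 15.999 = 15.999
  S: 1 × 32.060 = 32.060
Sum: 10×12.011 + 1×18.998 + 14×1.008 + 1×14.007 + 1×15.999 + 1×32.060 = 215.286 → 215.29 g/mol.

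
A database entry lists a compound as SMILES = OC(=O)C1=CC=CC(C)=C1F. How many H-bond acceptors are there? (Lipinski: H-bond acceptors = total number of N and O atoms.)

2

N atoms: 0; O atoms: 2.
Lipinski HBA = 0 + 2 = 2.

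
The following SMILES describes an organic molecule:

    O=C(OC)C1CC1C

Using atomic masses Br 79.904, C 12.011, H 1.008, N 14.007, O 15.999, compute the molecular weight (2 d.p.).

114.14 g/mol

First, the molecular formula is C6H10O2 (counting implicit H from valence).
  C: 6 × 12.011 = 72.066
  H: 10 × 1.008 = 10.080
  O: 2 × 15.999 = 31.998
Sum: 6×12.011 + 10×1.008 + 2×15.999 = 114.144 → 114.14 g/mol.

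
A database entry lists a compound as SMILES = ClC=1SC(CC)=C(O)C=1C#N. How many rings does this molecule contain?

1

In SMILES, each pair of matching ring-closure digits denotes one ring-closing bond; the number of such bonds equals the number of independent rings.
Ring-closure bonds here: 1.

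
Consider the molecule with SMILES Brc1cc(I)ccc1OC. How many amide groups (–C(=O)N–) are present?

Scan the SMILES for the amide motif — none present.
Groups that are present: 1 ether.

0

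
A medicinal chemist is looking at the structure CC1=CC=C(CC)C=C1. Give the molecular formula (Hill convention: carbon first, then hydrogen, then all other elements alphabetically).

Walk through each heavy atom and fill implicit hydrogens from standard valence (C 4, N 3, O 2, S 2, halogen 1):
  atom 1: C, bond orders sum to 1 (valence 4) → 3 H
  atom 2: C, bond orders sum to 4 (valence 4) → 0 H
  atom 3: C, bond orders sum to 3 (valence 4) → 1 H
  atom 4: C, bond orders sum to 3 (valence 4) → 1 H
  atom 5: C, bond orders sum to 4 (valence 4) → 0 H
  atom 6: C, bond orders sum to 2 (valence 4) → 2 H
  atom 7: C, bond orders sum to 1 (valence 4) → 3 H
  atom 8: C, bond orders sum to 3 (valence 4) → 1 H
  atom 9: C, bond orders sum to 3 (valence 4) → 1 H
Totals → C:9, H:12.

C9H12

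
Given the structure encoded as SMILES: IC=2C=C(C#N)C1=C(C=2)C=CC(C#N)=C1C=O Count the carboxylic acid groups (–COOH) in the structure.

Scan the SMILES for the carboxylic acid motif — none present.
Groups that are present: 1 aldehyde, 2 nitrile.

0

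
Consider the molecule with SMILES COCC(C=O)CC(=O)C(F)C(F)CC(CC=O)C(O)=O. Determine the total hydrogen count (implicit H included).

18

Walk through each heavy atom and fill implicit hydrogens from standard valence (C 4, N 3, O 2, S 2, halogen 1):
  atom 1: C, bond orders sum to 1 (valence 4) → 3 H
  atom 2: O, bond orders sum to 2 (valence 2) → 0 H
  atom 3: C, bond orders sum to 2 (valence 4) → 2 H
  atom 4: C, bond orders sum to 3 (valence 4) → 1 H
  atom 5: C, bond orders sum to 3 (valence 4) → 1 H
  atom 6: O, bond orders sum to 2 (valence 2) → 0 H
  atom 7: C, bond orders sum to 2 (valence 4) → 2 H
  atom 8: C, bond orders sum to 4 (valence 4) → 0 H
  atom 9: O, bond orders sum to 2 (valence 2) → 0 H
  atom 10: C, bond orders sum to 3 (valence 4) → 1 H
  atom 11: F (halogen, monovalent) → 0 H
  atom 12: C, bond orders sum to 3 (valence 4) → 1 H
  atom 13: F (halogen, monovalent) → 0 H
  atom 14: C, bond orders sum to 2 (valence 4) → 2 H
  atom 15: C, bond orders sum to 3 (valence 4) → 1 H
  atom 16: C, bond orders sum to 2 (valence 4) → 2 H
  atom 17: C, bond orders sum to 3 (valence 4) → 1 H
  atom 18: O, bond orders sum to 2 (valence 2) → 0 H
  atom 19: C, bond orders sum to 4 (valence 4) → 0 H
  atom 20: O, bond orders sum to 1 (valence 2) → 1 H
  atom 21: O, bond orders sum to 2 (valence 2) → 0 H
Total hydrogens: 18.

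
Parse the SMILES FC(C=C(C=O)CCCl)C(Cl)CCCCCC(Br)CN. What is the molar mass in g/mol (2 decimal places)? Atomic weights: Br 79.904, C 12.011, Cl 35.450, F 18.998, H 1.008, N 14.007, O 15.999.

391.15 g/mol

First, the molecular formula is C14H23BrCl2FNO (counting implicit H from valence).
  Br: 1 × 79.904 = 79.904
  C: 14 × 12.011 = 168.154
  Cl: 2 × 35.450 = 70.900
  F: 1 × 18.998 = 18.998
  H: 23 × 1.008 = 23.184
  N: 1 × 14.007 = 14.007
  O: 1 × 15.999 = 15.999
Sum: 1×79.904 + 14×12.011 + 2×35.450 + 1×18.998 + 23×1.008 + 1×14.007 + 1×15.999 = 391.146 → 391.15 g/mol.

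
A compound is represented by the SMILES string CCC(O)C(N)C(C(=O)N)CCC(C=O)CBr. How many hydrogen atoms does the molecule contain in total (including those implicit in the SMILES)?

Walk through each heavy atom and fill implicit hydrogens from standard valence (C 4, N 3, O 2, S 2, halogen 1):
  atom 1: C, bond orders sum to 1 (valence 4) → 3 H
  atom 2: C, bond orders sum to 2 (valence 4) → 2 H
  atom 3: C, bond orders sum to 3 (valence 4) → 1 H
  atom 4: O, bond orders sum to 1 (valence 2) → 1 H
  atom 5: C, bond orders sum to 3 (valence 4) → 1 H
  atom 6: N, bond orders sum to 1 (valence 3) → 2 H
  atom 7: C, bond orders sum to 3 (valence 4) → 1 H
  atom 8: C, bond orders sum to 4 (valence 4) → 0 H
  atom 9: O, bond orders sum to 2 (valence 2) → 0 H
  atom 10: N, bond orders sum to 1 (valence 3) → 2 H
  atom 11: C, bond orders sum to 2 (valence 4) → 2 H
  atom 12: C, bond orders sum to 2 (valence 4) → 2 H
  atom 13: C, bond orders sum to 3 (valence 4) → 1 H
  atom 14: C, bond orders sum to 3 (valence 4) → 1 H
  atom 15: O, bond orders sum to 2 (valence 2) → 0 H
  atom 16: C, bond orders sum to 2 (valence 4) → 2 H
  atom 17: Br (halogen, monovalent) → 0 H
Total hydrogens: 21.

21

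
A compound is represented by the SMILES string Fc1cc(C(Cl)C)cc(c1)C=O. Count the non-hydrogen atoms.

Every atom symbol written in the SMILES (organic subset) is one heavy atom; implicit H are not written.
Heavy atoms by element → C:9, Cl:1, F:1, O:1.
Total: 12.

12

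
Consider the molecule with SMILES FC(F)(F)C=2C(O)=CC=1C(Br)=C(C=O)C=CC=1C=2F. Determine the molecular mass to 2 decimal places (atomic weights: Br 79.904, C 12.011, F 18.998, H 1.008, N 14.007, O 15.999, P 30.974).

First, the molecular formula is C12H5BrF4O2 (counting implicit H from valence).
  Br: 1 × 79.904 = 79.904
  C: 12 × 12.011 = 144.132
  F: 4 × 18.998 = 75.992
  H: 5 × 1.008 = 5.040
  O: 2 × 15.999 = 31.998
Sum: 1×79.904 + 12×12.011 + 4×18.998 + 5×1.008 + 2×15.999 = 337.066 → 337.07 g/mol.

337.07 g/mol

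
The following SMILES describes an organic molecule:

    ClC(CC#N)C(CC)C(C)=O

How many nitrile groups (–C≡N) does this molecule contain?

1

The nitrile motif appears at heavy-atom position 4 in the SMILES.
Other groups present: 1 ketone.
Nitrile count: 1.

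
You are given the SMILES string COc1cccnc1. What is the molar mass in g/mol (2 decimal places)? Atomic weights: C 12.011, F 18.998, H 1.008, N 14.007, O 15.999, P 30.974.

109.13 g/mol

First, the molecular formula is C6H7NO (counting implicit H from valence).
  C: 6 × 12.011 = 72.066
  H: 7 × 1.008 = 7.056
  N: 1 × 14.007 = 14.007
  O: 1 × 15.999 = 15.999
Sum: 6×12.011 + 7×1.008 + 1×14.007 + 1×15.999 = 109.128 → 109.13 g/mol.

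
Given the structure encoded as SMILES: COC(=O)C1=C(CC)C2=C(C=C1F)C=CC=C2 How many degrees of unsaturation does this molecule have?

Degree of unsaturation = (number of rings) + (number of π bonds).
Ring closures in the SMILES: 2.
π bonds: 6 double bonds (each 1 DoU) → 6 DoU from unsaturation.
Total DoU = 2 + 6 = 8.

8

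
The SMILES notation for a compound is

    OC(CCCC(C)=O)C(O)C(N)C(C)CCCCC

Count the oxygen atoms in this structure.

3

Scan the SMILES for O atoms (remember two-letter symbols like Cl and Br are single atoms).
Oxygen count: 3.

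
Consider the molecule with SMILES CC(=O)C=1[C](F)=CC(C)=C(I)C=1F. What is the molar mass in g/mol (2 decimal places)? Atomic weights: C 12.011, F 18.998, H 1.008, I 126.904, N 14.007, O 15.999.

296.05 g/mol

First, the molecular formula is C9H7F2IO (counting implicit H from valence).
  C: 9 × 12.011 = 108.099
  F: 2 × 18.998 = 37.996
  H: 7 × 1.008 = 7.056
  I: 1 × 126.904 = 126.904
  O: 1 × 15.999 = 15.999
Sum: 9×12.011 + 2×18.998 + 7×1.008 + 1×126.904 + 1×15.999 = 296.054 → 296.05 g/mol.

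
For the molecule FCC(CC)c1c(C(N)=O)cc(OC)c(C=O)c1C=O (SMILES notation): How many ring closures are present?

1

In SMILES, each pair of matching ring-closure digits denotes one ring-closing bond; the number of such bonds equals the number of independent rings.
Ring-closure bonds here: 1.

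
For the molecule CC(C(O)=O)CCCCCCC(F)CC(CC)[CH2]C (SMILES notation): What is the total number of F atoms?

1

Scan the SMILES for F atoms (remember two-letter symbols like Cl and Br are single atoms).
Fluorine count: 1.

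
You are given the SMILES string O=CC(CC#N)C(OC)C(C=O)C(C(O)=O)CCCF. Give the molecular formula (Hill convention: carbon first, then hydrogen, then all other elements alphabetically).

C13H18FNO5

Walk through each heavy atom and fill implicit hydrogens from standard valence (C 4, N 3, O 2, S 2, halogen 1):
  atom 1: O, bond orders sum to 2 (valence 2) → 0 H
  atom 2: C, bond orders sum to 3 (valence 4) → 1 H
  atom 3: C, bond orders sum to 3 (valence 4) → 1 H
  atom 4: C, bond orders sum to 2 (valence 4) → 2 H
  atom 5: C, bond orders sum to 4 (valence 4) → 0 H
  atom 6: N, bond orders sum to 3 (valence 3) → 0 H
  atom 7: C, bond orders sum to 3 (valence 4) → 1 H
  atom 8: O, bond orders sum to 2 (valence 2) → 0 H
  atom 9: C, bond orders sum to 1 (valence 4) → 3 H
  atom 10: C, bond orders sum to 3 (valence 4) → 1 H
  atom 11: C, bond orders sum to 3 (valence 4) → 1 H
  atom 12: O, bond orders sum to 2 (valence 2) → 0 H
  atom 13: C, bond orders sum to 3 (valence 4) → 1 H
  atom 14: C, bond orders sum to 4 (valence 4) → 0 H
  atom 15: O, bond orders sum to 1 (valence 2) → 1 H
  atom 16: O, bond orders sum to 2 (valence 2) → 0 H
  atom 17: C, bond orders sum to 2 (valence 4) → 2 H
  atom 18: C, bond orders sum to 2 (valence 4) → 2 H
  atom 19: C, bond orders sum to 2 (valence 4) → 2 H
  atom 20: F (halogen, monovalent) → 0 H
Totals → C:13, H:18, F:1, N:1, O:5.
In Hill order: C13H18FNO5.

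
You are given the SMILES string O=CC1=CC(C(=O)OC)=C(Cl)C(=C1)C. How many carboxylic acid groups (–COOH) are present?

Scan the SMILES for the carboxylic acid motif — none present.
Groups that are present: 1 aldehyde, 1 ester.

0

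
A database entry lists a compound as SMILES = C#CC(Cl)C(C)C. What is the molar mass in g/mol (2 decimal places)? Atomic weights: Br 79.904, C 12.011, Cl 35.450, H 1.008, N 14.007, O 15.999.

116.59 g/mol

First, the molecular formula is C6H9Cl (counting implicit H from valence).
  C: 6 × 12.011 = 72.066
  Cl: 1 × 35.450 = 35.450
  H: 9 × 1.008 = 9.072
Sum: 6×12.011 + 1×35.450 + 9×1.008 = 116.588 → 116.59 g/mol.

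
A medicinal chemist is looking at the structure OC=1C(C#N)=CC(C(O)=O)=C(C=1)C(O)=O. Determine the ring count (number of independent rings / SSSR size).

1

In SMILES, each pair of matching ring-closure digits denotes one ring-closing bond; the number of such bonds equals the number of independent rings.
Ring-closure bonds here: 1.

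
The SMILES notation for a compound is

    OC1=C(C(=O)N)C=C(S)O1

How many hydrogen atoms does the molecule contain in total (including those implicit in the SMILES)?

Walk through each heavy atom and fill implicit hydrogens from standard valence (C 4, N 3, O 2, S 2, halogen 1):
  atom 1: O, bond orders sum to 1 (valence 2) → 1 H
  atom 2: C, bond orders sum to 4 (valence 4) → 0 H
  atom 3: C, bond orders sum to 4 (valence 4) → 0 H
  atom 4: C, bond orders sum to 4 (valence 4) → 0 H
  atom 5: O, bond orders sum to 2 (valence 2) → 0 H
  atom 6: N, bond orders sum to 1 (valence 3) → 2 H
  atom 7: C, bond orders sum to 3 (valence 4) → 1 H
  atom 8: C, bond orders sum to 4 (valence 4) → 0 H
  atom 9: S, bond orders sum to 1 (valence 2) → 1 H
  atom 10: O, bond orders sum to 2 (valence 2) → 0 H
Total hydrogens: 5.

5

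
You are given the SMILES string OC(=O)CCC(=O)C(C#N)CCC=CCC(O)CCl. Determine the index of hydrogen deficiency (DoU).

Molecular formula: C13H18ClNO4.
DoU = (2C + 2 + N − H − X) / 2, where X is the halogen count and O/S are ignored.
    = (2·13 + 2 + 1 − 18 − 1) / 2 = 10 / 2 = 5.

5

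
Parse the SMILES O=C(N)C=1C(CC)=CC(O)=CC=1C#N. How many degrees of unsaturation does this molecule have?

7

Degree of unsaturation = (number of rings) + (number of π bonds).
Ring closures in the SMILES: 1.
π bonds: 4 double bonds (each 1 DoU), 1 triple bond (each 2 DoU) → 6 DoU from unsaturation.
Total DoU = 1 + 6 = 7.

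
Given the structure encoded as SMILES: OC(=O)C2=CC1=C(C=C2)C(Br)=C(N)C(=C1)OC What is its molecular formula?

Walk through each heavy atom and fill implicit hydrogens from standard valence (C 4, N 3, O 2, S 2, halogen 1):
  atom 1: O, bond orders sum to 1 (valence 2) → 1 H
  atom 2: C, bond orders sum to 4 (valence 4) → 0 H
  atom 3: O, bond orders sum to 2 (valence 2) → 0 H
  atom 4: C, bond orders sum to 4 (valence 4) → 0 H
  atom 5: C, bond orders sum to 3 (valence 4) → 1 H
  atom 6: C, bond orders sum to 4 (valence 4) → 0 H
  atom 7: C, bond orders sum to 4 (valence 4) → 0 H
  atom 8: C, bond orders sum to 3 (valence 4) → 1 H
  atom 9: C, bond orders sum to 3 (valence 4) → 1 H
  atom 10: C, bond orders sum to 4 (valence 4) → 0 H
  atom 11: Br (halogen, monovalent) → 0 H
  atom 12: C, bond orders sum to 4 (valence 4) → 0 H
  atom 13: N, bond orders sum to 1 (valence 3) → 2 H
  atom 14: C, bond orders sum to 4 (valence 4) → 0 H
  atom 15: C, bond orders sum to 3 (valence 4) → 1 H
  atom 16: O, bond orders sum to 2 (valence 2) → 0 H
  atom 17: C, bond orders sum to 1 (valence 4) → 3 H
Totals → C:12, H:10, Br:1, N:1, O:3.

C12H10BrNO3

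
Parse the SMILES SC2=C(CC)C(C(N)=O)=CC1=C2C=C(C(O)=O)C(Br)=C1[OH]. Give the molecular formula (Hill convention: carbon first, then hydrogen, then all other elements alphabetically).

C14H12BrNO4S

Walk through each heavy atom and fill implicit hydrogens from standard valence (C 4, N 3, O 2, S 2, halogen 1):
  atom 1: S, bond orders sum to 1 (valence 2) → 1 H
  atom 2: C, bond orders sum to 4 (valence 4) → 0 H
  atom 3: C, bond orders sum to 4 (valence 4) → 0 H
  atom 4: C, bond orders sum to 2 (valence 4) → 2 H
  atom 5: C, bond orders sum to 1 (valence 4) → 3 H
  atom 6: C, bond orders sum to 4 (valence 4) → 0 H
  atom 7: C, bond orders sum to 4 (valence 4) → 0 H
  atom 8: N, bond orders sum to 1 (valence 3) → 2 H
  atom 9: O, bond orders sum to 2 (valence 2) → 0 H
  atom 10: C, bond orders sum to 3 (valence 4) → 1 H
  atom 11: C, bond orders sum to 4 (valence 4) → 0 H
  atom 12: C, bond orders sum to 4 (valence 4) → 0 H
  atom 13: C, bond orders sum to 3 (valence 4) → 1 H
  atom 14: C, bond orders sum to 4 (valence 4) → 0 H
  atom 15: C, bond orders sum to 4 (valence 4) → 0 H
  atom 16: O, bond orders sum to 1 (valence 2) → 1 H
  atom 17: O, bond orders sum to 2 (valence 2) → 0 H
  atom 18: C, bond orders sum to 4 (valence 4) → 0 H
  atom 19: Br (halogen, monovalent) → 0 H
  atom 20: C, bond orders sum to 4 (valence 4) → 0 H
  atom 21: O with explicit H count 1
Totals → C:14, H:12, Br:1, N:1, O:4, S:1.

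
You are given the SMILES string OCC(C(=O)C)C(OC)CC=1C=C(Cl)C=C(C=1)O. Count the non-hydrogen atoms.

18

Every atom symbol written in the SMILES (organic subset) is one heavy atom; implicit H are not written.
Heavy atoms by element → C:13, Cl:1, O:4.
Total: 18.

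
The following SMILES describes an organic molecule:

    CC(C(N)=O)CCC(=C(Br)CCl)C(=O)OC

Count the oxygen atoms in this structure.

3

Scan the SMILES for O atoms (remember two-letter symbols like Cl and Br are single atoms).
Oxygen count: 3.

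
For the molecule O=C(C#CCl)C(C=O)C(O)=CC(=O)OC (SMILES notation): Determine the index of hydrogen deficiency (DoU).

6

Degree of unsaturation = (number of rings) + (number of π bonds).
Ring closures in the SMILES: 0.
π bonds: 4 double bonds (each 1 DoU), 1 triple bond (each 2 DoU) → 6 DoU from unsaturation.
Total DoU = 0 + 6 = 6.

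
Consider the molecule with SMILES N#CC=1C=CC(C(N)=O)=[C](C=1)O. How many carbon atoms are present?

Count every carbon token in the SMILES (each C, including those in ring-closure positions and inside branches).
Carbon count: 8.

8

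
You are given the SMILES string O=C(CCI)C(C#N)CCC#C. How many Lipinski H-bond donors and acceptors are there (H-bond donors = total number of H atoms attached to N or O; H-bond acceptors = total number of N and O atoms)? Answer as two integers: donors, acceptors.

0, 2

Donors: find every N or O and count the H atoms it carries.
  atom 1 (O): bond orders sum to 2 → 0 H
  atom 8 (N): bond orders sum to 3 → 0 H
Lipinski HBD = 0.
Acceptors: N atoms = 1, O atoms = 1 → HBA = 2.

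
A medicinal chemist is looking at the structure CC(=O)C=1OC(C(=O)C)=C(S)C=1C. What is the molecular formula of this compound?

C9H10O3S

Walk through each heavy atom and fill implicit hydrogens from standard valence (C 4, N 3, O 2, S 2, halogen 1):
  atom 1: C, bond orders sum to 1 (valence 4) → 3 H
  atom 2: C, bond orders sum to 4 (valence 4) → 0 H
  atom 3: O, bond orders sum to 2 (valence 2) → 0 H
  atom 4: C, bond orders sum to 4 (valence 4) → 0 H
  atom 5: O, bond orders sum to 2 (valence 2) → 0 H
  atom 6: C, bond orders sum to 4 (valence 4) → 0 H
  atom 7: C, bond orders sum to 4 (valence 4) → 0 H
  atom 8: O, bond orders sum to 2 (valence 2) → 0 H
  atom 9: C, bond orders sum to 1 (valence 4) → 3 H
  atom 10: C, bond orders sum to 4 (valence 4) → 0 H
  atom 11: S, bond orders sum to 1 (valence 2) → 1 H
  atom 12: C, bond orders sum to 4 (valence 4) → 0 H
  atom 13: C, bond orders sum to 1 (valence 4) → 3 H
Totals → C:9, H:10, O:3, S:1.
In Hill order: C9H10O3S.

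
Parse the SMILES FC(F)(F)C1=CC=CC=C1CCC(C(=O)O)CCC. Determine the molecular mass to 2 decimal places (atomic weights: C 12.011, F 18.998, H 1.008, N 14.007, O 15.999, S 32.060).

274.28 g/mol

First, the molecular formula is C14H17F3O2 (counting implicit H from valence).
  C: 14 × 12.011 = 168.154
  F: 3 × 18.998 = 56.994
  H: 17 × 1.008 = 17.136
  O: 2 × 15.999 = 31.998
Sum: 14×12.011 + 3×18.998 + 17×1.008 + 2×15.999 = 274.282 → 274.28 g/mol.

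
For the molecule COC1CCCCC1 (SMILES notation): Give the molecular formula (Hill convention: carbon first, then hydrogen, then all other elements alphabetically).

Walk through each heavy atom and fill implicit hydrogens from standard valence (C 4, N 3, O 2, S 2, halogen 1):
  atom 1: C, bond orders sum to 1 (valence 4) → 3 H
  atom 2: O, bond orders sum to 2 (valence 2) → 0 H
  atom 3: C, bond orders sum to 3 (valence 4) → 1 H
  atom 4: C, bond orders sum to 2 (valence 4) → 2 H
  atom 5: C, bond orders sum to 2 (valence 4) → 2 H
  atom 6: C, bond orders sum to 2 (valence 4) → 2 H
  atom 7: C, bond orders sum to 2 (valence 4) → 2 H
  atom 8: C, bond orders sum to 2 (valence 4) → 2 H
Totals → C:7, H:14, O:1.

C7H14O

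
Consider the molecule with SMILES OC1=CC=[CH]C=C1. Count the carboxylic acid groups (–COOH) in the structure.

Scan the SMILES for the carboxylic acid motif — none present.
Groups that are present: 1 hydroxyl.

0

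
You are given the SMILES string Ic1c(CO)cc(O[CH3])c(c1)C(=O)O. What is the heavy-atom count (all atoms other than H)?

14

Every atom symbol written in the SMILES (organic subset) is one heavy atom; implicit H are not written.
Heavy atoms by element → C:9, I:1, O:4.
Total: 14.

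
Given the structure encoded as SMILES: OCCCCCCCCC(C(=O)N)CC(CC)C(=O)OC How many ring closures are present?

In SMILES, each pair of matching ring-closure digits denotes one ring-closing bond; the number of such bonds equals the number of independent rings.
Ring-closure bonds here: 0.

0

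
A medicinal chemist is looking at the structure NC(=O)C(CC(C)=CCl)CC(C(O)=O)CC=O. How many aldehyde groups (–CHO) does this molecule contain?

1

The aldehyde motif appears at heavy-atom position 16 in the SMILES.
Other groups present: 1 alkene, 1 amide, 1 carboxylic acid.
Aldehyde count: 1.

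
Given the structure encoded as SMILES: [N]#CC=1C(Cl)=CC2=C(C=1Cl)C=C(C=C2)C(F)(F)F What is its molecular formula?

Walk through each heavy atom and fill implicit hydrogens from standard valence (C 4, N 3, O 2, S 2, halogen 1):
  atom 1: N with explicit H count 0
  atom 2: C, bond orders sum to 4 (valence 4) → 0 H
  atom 3: C, bond orders sum to 4 (valence 4) → 0 H
  atom 4: C, bond orders sum to 4 (valence 4) → 0 H
  atom 5: Cl (halogen, monovalent) → 0 H
  atom 6: C, bond orders sum to 3 (valence 4) → 1 H
  atom 7: C, bond orders sum to 4 (valence 4) → 0 H
  atom 8: C, bond orders sum to 4 (valence 4) → 0 H
  atom 9: C, bond orders sum to 4 (valence 4) → 0 H
  atom 10: Cl (halogen, monovalent) → 0 H
  atom 11: C, bond orders sum to 3 (valence 4) → 1 H
  atom 12: C, bond orders sum to 4 (valence 4) → 0 H
  atom 13: C, bond orders sum to 3 (valence 4) → 1 H
  atom 14: C, bond orders sum to 3 (valence 4) → 1 H
  atom 15: C, bond orders sum to 4 (valence 4) → 0 H
  atom 16: F (halogen, monovalent) → 0 H
  atom 17: F (halogen, monovalent) → 0 H
  atom 18: F (halogen, monovalent) → 0 H
Totals → C:12, H:4, Cl:2, F:3, N:1.
In Hill order: C12H4Cl2F3N.

C12H4Cl2F3N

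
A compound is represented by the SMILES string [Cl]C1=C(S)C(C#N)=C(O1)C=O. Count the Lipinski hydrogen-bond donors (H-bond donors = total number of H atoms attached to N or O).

Donors: find every N or O and count the H atoms it carries.
  atom 7 (N): bond orders sum to 3 → 0 H
  atom 9 (O): bond orders sum to 2 → 0 H
  atom 11 (O): bond orders sum to 2 → 0 H
Lipinski HBD = 0.

0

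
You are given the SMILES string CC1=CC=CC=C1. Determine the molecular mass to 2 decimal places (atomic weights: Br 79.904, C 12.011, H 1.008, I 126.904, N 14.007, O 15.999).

92.14 g/mol

First, the molecular formula is C7H8 (counting implicit H from valence).
  C: 7 × 12.011 = 84.077
  H: 8 × 1.008 = 8.064
Sum: 7×12.011 + 8×1.008 = 92.141 → 92.14 g/mol.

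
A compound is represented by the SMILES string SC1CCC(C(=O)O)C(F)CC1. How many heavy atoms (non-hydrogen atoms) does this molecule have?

Every atom symbol written in the SMILES (organic subset) is one heavy atom; implicit H are not written.
Heavy atoms by element → C:8, F:1, O:2, S:1.
Total: 12.

12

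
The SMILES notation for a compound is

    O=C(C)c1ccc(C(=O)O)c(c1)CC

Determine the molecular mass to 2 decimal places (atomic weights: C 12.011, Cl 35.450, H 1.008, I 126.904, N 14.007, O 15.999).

First, the molecular formula is C11H12O3 (counting implicit H from valence).
  C: 11 × 12.011 = 132.121
  H: 12 × 1.008 = 12.096
  O: 3 × 15.999 = 47.997
Sum: 11×12.011 + 12×1.008 + 3×15.999 = 192.214 → 192.21 g/mol.

192.21 g/mol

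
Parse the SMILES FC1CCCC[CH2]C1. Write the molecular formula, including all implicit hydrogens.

C7H13F

Walk through each heavy atom and fill implicit hydrogens from standard valence (C 4, N 3, O 2, S 2, halogen 1):
  atom 1: F (halogen, monovalent) → 0 H
  atom 2: C, bond orders sum to 3 (valence 4) → 1 H
  atom 3: C, bond orders sum to 2 (valence 4) → 2 H
  atom 4: C, bond orders sum to 2 (valence 4) → 2 H
  atom 5: C, bond orders sum to 2 (valence 4) → 2 H
  atom 6: C, bond orders sum to 2 (valence 4) → 2 H
  atom 7: C with explicit H count 2
  atom 8: C, bond orders sum to 2 (valence 4) → 2 H
Totals → C:7, H:13, F:1.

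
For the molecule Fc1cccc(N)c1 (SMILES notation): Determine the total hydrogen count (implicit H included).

Walk through each heavy atom and fill implicit hydrogens from standard valence (C 4, N 3, O 2, S 2, halogen 1); for lowercase aromatic atoms, an aromatic c carries 1 H when it has two neighbours and 0 H with three, and aromatic n carries 0 H:
  atom 1: F (halogen, monovalent) → 0 H
  atom 2: aromatic c, 3 neighbours → 0 H
  atom 3: aromatic c, 2 neighbours → 1 H
  atom 4: aromatic c, 2 neighbours → 1 H
  atom 5: aromatic c, 2 neighbours → 1 H
  atom 6: aromatic c, 3 neighbours → 0 H
  atom 7: N, bond orders sum to 1 (valence 3) → 2 H
  atom 8: aromatic c, 2 neighbours → 1 H
Total hydrogens: 6.

6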